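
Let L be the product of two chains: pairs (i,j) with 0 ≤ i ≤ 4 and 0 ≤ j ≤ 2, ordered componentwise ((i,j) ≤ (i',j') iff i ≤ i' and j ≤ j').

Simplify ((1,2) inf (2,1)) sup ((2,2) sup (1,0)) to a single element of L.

(1,2) ∧ (2,1) = (1,1)
(2,2) ∨ (1,0) = (2,2)
(1,1) ∨ (2,2) = (2,2)

(2,2)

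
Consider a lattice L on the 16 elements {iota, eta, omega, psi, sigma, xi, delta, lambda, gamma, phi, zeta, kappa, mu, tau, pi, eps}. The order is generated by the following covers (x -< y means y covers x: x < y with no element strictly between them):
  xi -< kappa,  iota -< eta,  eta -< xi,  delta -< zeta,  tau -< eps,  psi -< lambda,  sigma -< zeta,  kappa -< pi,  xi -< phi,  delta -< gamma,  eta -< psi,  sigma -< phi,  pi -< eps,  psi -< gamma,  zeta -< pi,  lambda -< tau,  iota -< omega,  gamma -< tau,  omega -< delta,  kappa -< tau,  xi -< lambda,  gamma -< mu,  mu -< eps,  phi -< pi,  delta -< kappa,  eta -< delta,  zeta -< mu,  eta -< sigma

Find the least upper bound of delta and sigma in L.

zeta

Common upper bounds of {delta, sigma}: eps, mu, pi, zeta.
The least among these is zeta.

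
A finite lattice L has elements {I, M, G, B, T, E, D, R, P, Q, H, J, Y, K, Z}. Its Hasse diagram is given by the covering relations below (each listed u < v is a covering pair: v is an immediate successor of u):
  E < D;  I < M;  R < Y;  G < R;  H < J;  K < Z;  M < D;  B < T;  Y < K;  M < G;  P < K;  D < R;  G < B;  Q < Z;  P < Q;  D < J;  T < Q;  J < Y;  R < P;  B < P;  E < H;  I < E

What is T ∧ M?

M

Common lower bounds of {T, M}: I, M.
The greatest among these is M.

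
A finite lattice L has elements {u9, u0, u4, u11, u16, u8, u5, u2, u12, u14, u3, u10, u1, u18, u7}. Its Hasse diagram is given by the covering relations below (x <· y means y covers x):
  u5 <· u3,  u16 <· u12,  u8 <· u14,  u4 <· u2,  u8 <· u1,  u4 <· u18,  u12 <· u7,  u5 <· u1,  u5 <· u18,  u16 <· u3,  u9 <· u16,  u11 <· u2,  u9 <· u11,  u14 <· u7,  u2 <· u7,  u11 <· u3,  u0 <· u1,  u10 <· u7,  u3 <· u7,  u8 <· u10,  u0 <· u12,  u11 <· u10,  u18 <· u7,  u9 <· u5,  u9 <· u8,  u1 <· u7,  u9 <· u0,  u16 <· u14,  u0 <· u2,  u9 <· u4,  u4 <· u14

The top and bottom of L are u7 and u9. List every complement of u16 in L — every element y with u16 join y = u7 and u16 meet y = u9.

u1, u10, u18, u2

Need y with u16 ∨ y = u7 and u16 ∧ y = u9.
Checking each element gives: u1, u10, u18, u2.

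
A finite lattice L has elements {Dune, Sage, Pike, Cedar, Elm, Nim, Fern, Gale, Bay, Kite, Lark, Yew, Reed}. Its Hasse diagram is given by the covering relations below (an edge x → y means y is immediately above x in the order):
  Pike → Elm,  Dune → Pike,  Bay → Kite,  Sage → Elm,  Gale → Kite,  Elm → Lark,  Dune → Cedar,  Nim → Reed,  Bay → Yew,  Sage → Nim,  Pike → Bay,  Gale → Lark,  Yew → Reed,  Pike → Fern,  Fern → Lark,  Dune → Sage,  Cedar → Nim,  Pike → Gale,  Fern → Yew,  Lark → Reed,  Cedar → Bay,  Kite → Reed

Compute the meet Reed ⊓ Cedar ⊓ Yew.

Cedar

Common lower bounds of {Reed, Cedar, Yew}: Cedar, Dune.
The greatest among these is Cedar.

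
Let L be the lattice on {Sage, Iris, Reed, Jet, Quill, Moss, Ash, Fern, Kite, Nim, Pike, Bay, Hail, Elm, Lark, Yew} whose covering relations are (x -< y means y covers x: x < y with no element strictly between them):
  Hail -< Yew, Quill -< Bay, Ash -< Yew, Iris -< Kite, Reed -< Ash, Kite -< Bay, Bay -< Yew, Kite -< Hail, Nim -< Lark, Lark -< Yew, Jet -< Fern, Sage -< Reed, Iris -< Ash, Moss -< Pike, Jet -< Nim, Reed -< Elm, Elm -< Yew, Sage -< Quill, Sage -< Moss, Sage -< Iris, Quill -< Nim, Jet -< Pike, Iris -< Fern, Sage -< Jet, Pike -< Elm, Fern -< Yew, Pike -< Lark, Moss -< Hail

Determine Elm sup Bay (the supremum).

Yew

Common upper bounds of {Elm, Bay}: Yew.
The least among these is Yew.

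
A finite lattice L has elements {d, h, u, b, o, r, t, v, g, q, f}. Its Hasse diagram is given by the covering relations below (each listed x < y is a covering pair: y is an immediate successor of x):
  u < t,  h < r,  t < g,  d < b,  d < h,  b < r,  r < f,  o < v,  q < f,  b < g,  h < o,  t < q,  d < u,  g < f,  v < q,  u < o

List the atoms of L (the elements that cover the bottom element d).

b, h, u

The atoms are exactly the elements that cover d: b, h, u.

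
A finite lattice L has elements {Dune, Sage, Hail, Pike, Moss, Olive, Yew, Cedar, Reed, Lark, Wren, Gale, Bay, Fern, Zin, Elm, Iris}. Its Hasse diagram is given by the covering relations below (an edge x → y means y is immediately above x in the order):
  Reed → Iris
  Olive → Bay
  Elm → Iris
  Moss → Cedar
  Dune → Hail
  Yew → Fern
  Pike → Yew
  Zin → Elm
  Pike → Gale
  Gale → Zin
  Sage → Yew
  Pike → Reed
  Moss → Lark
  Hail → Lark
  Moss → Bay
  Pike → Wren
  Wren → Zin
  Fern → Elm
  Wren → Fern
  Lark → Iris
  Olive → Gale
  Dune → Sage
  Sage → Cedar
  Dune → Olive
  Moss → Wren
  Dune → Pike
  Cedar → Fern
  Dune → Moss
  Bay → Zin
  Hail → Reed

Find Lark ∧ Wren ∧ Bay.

Common lower bounds of {Lark, Wren, Bay}: Dune, Moss.
The greatest among these is Moss.

Moss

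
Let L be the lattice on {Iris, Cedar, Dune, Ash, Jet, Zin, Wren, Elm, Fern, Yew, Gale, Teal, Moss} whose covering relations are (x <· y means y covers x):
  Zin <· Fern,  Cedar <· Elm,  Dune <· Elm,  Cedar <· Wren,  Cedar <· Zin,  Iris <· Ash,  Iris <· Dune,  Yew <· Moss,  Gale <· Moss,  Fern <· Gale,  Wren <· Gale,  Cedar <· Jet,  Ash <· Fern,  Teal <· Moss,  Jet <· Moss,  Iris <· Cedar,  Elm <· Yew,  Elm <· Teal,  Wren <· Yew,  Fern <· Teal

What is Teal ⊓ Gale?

Fern

Common lower bounds of {Teal, Gale}: Ash, Cedar, Fern, Iris, Zin.
The greatest among these is Fern.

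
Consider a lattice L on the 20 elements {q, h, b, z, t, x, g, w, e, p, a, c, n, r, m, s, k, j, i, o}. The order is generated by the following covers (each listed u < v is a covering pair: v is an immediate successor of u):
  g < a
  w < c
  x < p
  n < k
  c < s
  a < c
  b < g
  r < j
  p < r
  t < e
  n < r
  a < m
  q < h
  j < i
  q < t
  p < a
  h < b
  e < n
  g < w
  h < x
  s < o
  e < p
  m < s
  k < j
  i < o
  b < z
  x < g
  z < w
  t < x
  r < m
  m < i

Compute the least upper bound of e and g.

a

Common upper bounds of {e, g}: a, c, i, m, o, s.
The least among these is a.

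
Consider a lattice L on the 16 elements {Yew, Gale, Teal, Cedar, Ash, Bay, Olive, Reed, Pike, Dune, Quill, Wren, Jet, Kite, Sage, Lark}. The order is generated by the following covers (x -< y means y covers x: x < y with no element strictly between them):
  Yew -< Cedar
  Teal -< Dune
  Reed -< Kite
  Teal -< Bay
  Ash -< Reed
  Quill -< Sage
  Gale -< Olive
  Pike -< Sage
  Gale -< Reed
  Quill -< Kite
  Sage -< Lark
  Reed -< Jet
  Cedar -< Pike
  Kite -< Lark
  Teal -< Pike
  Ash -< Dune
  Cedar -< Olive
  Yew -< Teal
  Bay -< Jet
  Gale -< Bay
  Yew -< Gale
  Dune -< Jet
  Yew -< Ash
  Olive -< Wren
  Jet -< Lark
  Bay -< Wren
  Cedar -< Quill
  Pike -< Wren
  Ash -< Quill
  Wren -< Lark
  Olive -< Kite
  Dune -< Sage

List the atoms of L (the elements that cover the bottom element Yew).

The atoms are exactly the elements that cover Yew: Ash, Cedar, Gale, Teal.

Ash, Cedar, Gale, Teal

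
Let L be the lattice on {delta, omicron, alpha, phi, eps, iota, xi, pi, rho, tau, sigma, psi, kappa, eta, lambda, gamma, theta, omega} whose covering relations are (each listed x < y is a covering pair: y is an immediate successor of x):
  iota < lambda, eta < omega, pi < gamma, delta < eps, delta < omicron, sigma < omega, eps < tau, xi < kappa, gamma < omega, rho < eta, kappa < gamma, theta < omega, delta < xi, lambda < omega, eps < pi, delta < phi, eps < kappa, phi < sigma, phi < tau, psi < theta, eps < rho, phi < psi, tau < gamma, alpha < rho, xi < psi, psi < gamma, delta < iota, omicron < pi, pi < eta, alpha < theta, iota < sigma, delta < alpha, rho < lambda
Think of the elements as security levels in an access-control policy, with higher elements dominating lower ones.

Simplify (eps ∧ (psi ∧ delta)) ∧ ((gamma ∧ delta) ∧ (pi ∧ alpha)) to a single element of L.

psi ∧ delta = delta
eps ∧ delta = delta
gamma ∧ delta = delta
pi ∧ alpha = delta
delta ∧ delta = delta
delta ∧ delta = delta

delta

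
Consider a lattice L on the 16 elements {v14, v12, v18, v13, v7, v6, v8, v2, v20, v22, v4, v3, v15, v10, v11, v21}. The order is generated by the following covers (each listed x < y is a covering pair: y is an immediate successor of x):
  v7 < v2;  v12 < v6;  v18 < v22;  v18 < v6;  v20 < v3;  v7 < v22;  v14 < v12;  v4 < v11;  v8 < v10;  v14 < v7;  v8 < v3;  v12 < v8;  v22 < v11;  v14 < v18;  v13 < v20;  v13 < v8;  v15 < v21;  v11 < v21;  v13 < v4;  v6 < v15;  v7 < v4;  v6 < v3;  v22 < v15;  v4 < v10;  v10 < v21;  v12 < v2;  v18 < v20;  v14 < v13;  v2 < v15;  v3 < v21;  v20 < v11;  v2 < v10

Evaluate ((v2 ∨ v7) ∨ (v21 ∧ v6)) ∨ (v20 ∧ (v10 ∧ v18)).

v2 ∨ v7 = v2
v21 ∧ v6 = v6
v2 ∨ v6 = v15
v10 ∧ v18 = v14
v20 ∧ v14 = v14
v15 ∨ v14 = v15

v15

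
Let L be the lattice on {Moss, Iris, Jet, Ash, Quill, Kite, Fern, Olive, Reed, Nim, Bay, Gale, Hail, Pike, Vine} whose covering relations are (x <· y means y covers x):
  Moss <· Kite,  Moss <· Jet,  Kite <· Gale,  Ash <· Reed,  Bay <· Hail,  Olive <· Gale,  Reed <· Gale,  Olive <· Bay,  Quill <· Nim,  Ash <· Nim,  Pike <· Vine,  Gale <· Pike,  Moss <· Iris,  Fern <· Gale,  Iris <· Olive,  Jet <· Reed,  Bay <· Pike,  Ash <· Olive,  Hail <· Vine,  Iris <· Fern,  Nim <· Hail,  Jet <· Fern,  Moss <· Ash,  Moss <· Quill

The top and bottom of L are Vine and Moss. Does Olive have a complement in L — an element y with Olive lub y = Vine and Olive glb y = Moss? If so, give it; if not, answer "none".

none

For every candidate y, either Olive ∨ y ≠ Vine or Olive ∧ y ≠ Moss; no complement exists.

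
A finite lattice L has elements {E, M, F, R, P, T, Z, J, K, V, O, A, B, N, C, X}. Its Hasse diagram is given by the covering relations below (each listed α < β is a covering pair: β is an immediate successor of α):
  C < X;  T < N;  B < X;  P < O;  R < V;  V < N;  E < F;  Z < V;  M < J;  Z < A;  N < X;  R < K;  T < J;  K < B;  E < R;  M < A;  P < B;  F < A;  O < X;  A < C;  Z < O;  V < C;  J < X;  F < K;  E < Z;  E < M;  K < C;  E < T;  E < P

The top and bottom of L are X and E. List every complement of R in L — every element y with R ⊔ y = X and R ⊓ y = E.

J, O

Need y with R ∨ y = X and R ∧ y = E.
Checking each element gives: J, O.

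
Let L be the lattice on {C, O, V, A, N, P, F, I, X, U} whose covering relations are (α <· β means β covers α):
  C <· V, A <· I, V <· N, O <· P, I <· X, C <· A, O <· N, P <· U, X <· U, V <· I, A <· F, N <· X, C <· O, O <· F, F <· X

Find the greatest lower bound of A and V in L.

Common lower bounds of {A, V}: C.
The greatest among these is C.

C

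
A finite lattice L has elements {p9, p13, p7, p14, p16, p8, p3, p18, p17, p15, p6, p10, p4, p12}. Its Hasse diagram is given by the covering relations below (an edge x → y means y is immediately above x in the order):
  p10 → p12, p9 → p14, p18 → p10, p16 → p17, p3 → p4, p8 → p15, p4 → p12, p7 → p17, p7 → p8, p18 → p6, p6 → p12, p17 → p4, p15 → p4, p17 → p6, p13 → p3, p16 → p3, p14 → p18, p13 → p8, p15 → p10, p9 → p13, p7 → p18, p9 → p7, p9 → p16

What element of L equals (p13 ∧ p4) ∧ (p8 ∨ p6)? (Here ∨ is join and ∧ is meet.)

p13

p13 ∧ p4 = p13
p8 ∨ p6 = p12
p13 ∧ p12 = p13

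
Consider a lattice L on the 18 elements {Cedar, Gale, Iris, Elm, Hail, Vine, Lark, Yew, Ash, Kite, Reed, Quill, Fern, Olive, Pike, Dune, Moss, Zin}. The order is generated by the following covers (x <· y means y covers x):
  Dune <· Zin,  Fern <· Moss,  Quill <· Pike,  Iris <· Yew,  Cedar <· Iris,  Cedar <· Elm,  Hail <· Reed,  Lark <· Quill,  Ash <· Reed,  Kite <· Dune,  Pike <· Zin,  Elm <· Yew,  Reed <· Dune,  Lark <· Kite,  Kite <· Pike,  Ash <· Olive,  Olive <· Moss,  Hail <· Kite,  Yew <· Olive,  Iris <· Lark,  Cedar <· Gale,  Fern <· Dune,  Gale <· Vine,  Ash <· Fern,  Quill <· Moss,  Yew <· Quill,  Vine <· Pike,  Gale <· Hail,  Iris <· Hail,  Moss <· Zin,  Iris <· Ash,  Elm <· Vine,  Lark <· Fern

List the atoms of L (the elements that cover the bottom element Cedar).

Elm, Gale, Iris

The atoms are exactly the elements that cover Cedar: Elm, Gale, Iris.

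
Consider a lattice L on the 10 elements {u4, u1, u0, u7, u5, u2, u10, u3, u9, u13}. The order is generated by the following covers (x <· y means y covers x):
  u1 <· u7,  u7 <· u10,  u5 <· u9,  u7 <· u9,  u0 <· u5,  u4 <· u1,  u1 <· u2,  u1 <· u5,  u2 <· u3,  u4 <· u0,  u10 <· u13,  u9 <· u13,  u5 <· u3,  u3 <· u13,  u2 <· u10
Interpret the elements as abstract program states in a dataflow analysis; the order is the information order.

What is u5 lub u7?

Common upper bounds of {u5, u7}: u13, u9.
The least among these is u9.

u9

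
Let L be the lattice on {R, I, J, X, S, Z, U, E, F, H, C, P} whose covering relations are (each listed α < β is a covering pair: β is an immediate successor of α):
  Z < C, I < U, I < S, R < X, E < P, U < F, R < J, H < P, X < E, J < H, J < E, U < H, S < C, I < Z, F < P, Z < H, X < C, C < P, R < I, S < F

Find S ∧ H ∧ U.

I

Common lower bounds of {S, H, U}: I, R.
The greatest among these is I.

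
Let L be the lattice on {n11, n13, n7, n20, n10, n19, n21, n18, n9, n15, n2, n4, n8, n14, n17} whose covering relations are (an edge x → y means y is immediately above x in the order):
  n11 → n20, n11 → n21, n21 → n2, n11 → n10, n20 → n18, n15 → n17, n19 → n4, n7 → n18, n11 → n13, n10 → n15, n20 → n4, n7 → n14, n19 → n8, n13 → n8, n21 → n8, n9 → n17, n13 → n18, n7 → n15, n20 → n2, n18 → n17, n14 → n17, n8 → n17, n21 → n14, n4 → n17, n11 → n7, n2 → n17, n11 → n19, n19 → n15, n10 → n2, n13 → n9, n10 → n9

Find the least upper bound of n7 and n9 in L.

Common upper bounds of {n7, n9}: n17.
The least among these is n17.

n17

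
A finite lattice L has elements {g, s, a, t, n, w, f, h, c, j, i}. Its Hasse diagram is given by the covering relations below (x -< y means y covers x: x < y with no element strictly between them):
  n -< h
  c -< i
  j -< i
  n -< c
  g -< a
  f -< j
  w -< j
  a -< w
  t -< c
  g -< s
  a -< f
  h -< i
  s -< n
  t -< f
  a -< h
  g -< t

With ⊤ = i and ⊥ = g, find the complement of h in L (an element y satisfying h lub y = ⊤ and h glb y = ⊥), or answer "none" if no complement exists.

t

Need y with h ∨ y = i and h ∧ y = g.
Checking each element gives: t.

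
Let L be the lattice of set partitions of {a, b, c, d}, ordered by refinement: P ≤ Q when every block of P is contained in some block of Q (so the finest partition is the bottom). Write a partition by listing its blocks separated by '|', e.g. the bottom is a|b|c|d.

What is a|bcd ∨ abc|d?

The join of a|bcd and abc|d merges any blocks that overlap across the partitions, giving abcd.

abcd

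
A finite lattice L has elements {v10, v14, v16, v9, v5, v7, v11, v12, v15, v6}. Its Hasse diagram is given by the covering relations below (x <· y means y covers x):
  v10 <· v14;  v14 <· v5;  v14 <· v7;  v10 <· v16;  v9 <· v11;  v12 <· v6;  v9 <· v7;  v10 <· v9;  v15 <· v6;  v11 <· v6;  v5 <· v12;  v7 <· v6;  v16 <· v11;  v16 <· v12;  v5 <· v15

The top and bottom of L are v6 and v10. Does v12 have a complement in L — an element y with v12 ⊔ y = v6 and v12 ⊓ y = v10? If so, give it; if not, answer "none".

Need y with v12 ∨ y = v6 and v12 ∧ y = v10.
Checking each element gives: v9.

v9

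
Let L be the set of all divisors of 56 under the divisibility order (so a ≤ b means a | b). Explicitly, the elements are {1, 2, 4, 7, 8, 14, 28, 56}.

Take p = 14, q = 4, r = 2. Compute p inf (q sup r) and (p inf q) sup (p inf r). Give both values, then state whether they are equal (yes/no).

2; 2; yes

q sup r = 4, so p inf (q sup r) = 14 inf 4 = 2.
p inf q = 2 and p inf r = 2, so (p inf q) sup (p inf r) = 2 sup 2 = 2.
Equal: yes.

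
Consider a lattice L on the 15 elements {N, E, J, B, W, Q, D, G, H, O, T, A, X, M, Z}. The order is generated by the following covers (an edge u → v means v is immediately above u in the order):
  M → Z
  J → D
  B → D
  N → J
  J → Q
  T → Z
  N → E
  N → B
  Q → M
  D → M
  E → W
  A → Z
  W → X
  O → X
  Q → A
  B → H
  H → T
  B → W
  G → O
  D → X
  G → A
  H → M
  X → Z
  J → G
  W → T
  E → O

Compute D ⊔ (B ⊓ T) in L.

B ∧ T = B
D ∨ B = D

D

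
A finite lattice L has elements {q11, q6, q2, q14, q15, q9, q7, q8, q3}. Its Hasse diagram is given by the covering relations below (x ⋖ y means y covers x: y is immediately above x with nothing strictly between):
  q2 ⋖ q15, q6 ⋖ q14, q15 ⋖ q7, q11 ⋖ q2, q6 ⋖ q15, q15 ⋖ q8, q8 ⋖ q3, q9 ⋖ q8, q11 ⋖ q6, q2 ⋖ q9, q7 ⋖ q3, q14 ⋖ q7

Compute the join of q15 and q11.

Common upper bounds of {q15, q11}: q15, q3, q7, q8.
The least among these is q15.

q15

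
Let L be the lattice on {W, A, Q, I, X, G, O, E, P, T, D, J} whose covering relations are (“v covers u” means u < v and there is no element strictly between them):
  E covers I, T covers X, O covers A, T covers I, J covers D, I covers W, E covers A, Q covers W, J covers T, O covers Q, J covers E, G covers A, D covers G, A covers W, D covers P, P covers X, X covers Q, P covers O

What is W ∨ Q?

Common upper bounds of {W, Q}: D, J, O, P, Q, T, X.
The least among these is Q.

Q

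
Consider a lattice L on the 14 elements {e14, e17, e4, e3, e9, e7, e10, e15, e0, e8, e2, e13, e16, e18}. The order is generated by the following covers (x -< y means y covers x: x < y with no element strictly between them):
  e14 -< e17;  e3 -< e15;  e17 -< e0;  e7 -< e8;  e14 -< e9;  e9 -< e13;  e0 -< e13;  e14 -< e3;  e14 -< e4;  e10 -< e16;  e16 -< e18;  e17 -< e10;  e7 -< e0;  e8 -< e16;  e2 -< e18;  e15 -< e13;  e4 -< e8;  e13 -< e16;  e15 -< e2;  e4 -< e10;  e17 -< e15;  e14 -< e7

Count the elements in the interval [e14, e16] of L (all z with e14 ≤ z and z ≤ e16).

12

The interval [e14, e16] = {e0, e10, e13, e14, e15, e16, e17, e3, e4, e7, e8, e9}, which has 12 elements.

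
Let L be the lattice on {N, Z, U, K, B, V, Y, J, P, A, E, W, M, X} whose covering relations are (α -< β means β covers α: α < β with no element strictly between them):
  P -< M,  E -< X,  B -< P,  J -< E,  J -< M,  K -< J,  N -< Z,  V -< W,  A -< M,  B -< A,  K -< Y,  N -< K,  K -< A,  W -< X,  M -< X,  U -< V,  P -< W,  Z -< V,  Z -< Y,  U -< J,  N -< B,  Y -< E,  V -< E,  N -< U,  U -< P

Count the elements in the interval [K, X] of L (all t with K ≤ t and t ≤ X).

7

The interval [K, X] = {A, E, J, K, M, X, Y}, which has 7 elements.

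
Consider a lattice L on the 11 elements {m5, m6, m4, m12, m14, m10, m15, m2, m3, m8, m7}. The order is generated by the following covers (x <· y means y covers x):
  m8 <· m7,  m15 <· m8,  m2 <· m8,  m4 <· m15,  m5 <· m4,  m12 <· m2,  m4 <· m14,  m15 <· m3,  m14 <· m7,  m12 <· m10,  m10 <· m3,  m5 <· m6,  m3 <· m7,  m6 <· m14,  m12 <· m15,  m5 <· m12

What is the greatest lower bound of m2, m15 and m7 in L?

m12

Common lower bounds of {m2, m15, m7}: m12, m5.
The greatest among these is m12.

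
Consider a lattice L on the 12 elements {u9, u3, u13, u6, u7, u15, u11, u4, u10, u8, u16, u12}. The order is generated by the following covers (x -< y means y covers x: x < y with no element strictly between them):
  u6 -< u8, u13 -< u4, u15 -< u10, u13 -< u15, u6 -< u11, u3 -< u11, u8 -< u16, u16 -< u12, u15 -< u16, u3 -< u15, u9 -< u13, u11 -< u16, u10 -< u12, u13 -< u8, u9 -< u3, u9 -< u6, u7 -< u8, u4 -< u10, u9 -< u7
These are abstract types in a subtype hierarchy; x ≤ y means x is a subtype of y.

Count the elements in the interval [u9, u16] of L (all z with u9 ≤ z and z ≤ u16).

The interval [u9, u16] = {u11, u13, u15, u16, u3, u6, u7, u8, u9}, which has 9 elements.

9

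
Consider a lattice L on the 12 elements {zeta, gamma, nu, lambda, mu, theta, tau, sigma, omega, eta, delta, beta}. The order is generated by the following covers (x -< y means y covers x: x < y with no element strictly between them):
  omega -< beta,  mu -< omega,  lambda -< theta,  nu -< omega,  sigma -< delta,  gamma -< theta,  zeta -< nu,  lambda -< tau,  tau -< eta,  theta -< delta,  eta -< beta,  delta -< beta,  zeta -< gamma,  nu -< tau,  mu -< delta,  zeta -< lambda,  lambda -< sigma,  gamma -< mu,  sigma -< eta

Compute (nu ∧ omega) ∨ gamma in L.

omega

nu ∧ omega = nu
nu ∨ gamma = omega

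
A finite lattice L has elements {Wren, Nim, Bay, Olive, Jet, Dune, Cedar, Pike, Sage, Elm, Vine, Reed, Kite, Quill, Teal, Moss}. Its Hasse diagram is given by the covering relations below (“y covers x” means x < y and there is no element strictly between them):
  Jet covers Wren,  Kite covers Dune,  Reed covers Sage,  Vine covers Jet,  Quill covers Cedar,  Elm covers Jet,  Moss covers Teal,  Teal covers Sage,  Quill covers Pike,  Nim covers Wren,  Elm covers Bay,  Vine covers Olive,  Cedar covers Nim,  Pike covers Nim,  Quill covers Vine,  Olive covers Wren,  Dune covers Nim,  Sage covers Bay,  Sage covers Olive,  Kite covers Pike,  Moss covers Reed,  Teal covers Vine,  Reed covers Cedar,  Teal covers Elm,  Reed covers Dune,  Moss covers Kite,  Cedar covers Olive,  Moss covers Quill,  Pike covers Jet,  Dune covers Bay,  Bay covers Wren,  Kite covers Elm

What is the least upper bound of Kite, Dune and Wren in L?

Kite

Common upper bounds of {Kite, Dune, Wren}: Kite, Moss.
The least among these is Kite.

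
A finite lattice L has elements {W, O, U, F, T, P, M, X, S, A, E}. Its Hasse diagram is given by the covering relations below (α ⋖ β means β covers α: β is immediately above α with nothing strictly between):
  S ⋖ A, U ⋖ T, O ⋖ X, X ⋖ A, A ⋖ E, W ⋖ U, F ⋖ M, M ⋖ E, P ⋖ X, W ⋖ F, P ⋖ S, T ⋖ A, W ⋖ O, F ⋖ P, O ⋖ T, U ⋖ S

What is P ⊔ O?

Common upper bounds of {P, O}: A, E, X.
The least among these is X.

X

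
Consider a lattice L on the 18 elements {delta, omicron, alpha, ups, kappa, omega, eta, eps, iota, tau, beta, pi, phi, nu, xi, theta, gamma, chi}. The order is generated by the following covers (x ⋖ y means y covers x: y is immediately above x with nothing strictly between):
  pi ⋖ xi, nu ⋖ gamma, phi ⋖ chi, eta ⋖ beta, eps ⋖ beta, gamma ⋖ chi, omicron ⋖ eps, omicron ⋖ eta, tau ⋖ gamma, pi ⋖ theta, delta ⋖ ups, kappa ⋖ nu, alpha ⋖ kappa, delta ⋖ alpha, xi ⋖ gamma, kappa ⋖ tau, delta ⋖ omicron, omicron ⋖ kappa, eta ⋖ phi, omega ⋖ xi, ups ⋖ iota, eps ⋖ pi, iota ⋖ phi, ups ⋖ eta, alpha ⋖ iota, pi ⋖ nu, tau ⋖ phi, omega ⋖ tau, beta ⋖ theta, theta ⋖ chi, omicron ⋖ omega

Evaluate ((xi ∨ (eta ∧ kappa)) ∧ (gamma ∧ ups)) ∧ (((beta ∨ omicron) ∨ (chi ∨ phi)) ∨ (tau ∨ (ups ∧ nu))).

eta ∧ kappa = omicron
xi ∨ omicron = xi
gamma ∧ ups = delta
xi ∧ delta = delta
beta ∨ omicron = beta
chi ∨ phi = chi
beta ∨ chi = chi
ups ∧ nu = delta
tau ∨ delta = tau
chi ∨ tau = chi
delta ∧ chi = delta

delta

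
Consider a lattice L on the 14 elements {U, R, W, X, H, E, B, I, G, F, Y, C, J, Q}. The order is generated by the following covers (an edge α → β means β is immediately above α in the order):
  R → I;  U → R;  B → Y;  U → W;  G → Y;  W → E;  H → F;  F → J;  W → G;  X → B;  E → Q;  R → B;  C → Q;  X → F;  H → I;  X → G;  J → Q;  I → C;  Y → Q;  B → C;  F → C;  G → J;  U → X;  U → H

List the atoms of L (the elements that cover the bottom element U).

The atoms are exactly the elements that cover U: H, R, W, X.

H, R, W, X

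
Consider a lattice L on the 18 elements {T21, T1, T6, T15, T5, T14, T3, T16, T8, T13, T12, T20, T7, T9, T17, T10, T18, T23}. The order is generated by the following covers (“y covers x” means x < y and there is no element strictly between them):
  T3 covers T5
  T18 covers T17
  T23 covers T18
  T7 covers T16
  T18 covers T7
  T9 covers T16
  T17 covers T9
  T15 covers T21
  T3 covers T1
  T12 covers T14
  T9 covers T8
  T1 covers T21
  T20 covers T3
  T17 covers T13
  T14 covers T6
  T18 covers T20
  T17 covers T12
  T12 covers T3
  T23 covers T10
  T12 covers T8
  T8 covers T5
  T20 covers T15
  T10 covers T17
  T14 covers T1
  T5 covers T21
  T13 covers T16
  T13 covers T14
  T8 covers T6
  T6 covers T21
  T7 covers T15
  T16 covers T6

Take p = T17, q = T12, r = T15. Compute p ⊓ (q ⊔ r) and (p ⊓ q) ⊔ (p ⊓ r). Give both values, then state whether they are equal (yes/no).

T17; T12; no

q ⊔ r = T18, so p ⊓ (q ⊔ r) = T17 ⊓ T18 = T17.
p ⊓ q = T12 and p ⊓ r = T21, so (p ⊓ q) ⊔ (p ⊓ r) = T12 ⊔ T21 = T12.
Equal: no.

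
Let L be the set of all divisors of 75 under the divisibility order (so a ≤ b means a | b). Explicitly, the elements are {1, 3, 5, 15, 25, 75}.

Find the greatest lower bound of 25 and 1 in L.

1

Common lower bounds of {25, 1}: 1.
The greatest among these is 1.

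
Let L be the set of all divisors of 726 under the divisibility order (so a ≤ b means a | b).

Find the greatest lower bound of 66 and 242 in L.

22

Common lower bounds of {66, 242}: 1, 11, 2, 22.
The greatest among these is 22.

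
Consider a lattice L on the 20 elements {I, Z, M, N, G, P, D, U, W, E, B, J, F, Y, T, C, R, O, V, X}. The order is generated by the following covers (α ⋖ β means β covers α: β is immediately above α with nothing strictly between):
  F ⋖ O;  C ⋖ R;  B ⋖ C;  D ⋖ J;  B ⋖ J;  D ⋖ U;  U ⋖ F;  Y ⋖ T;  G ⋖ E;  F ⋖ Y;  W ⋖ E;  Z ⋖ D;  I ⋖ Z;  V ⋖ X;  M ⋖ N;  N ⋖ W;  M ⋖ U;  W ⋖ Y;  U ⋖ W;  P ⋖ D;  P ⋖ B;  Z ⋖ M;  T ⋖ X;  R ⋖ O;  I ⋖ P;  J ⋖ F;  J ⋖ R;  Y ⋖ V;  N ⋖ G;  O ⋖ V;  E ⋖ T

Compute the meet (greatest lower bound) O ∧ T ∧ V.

Common lower bounds of {O, T, V}: B, D, F, I, J, M, P, U, Z.
The greatest among these is F.

F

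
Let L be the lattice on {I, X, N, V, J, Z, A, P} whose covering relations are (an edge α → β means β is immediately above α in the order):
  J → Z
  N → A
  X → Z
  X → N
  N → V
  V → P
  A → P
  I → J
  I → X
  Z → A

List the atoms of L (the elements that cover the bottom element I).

The atoms are exactly the elements that cover I: J, X.

J, X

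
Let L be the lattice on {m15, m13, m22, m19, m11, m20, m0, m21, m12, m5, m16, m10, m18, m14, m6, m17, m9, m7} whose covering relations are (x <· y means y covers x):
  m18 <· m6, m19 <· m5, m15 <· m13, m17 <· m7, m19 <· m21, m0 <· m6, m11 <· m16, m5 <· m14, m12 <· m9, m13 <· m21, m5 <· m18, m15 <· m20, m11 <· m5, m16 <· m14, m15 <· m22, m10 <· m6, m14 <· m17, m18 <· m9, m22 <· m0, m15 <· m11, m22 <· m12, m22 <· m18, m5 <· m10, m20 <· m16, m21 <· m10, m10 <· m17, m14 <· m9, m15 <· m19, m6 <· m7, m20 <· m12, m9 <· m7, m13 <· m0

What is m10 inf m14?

m5

Common lower bounds of {m10, m14}: m11, m15, m19, m5.
The greatest among these is m5.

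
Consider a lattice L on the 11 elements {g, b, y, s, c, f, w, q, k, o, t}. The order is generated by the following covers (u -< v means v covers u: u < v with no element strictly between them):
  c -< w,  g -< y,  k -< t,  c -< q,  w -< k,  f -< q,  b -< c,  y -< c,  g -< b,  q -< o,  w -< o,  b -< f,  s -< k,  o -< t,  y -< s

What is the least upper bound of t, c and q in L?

Common upper bounds of {t, c, q}: t.
The least among these is t.

t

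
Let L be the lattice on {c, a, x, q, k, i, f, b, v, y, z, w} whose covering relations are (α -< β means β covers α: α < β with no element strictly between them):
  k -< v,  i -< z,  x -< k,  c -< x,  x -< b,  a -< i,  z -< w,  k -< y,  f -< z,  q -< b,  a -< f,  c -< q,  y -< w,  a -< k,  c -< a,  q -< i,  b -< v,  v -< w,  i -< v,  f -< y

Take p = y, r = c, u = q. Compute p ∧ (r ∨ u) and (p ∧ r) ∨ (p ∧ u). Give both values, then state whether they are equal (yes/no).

r ∨ u = q, so p ∧ (r ∨ u) = y ∧ q = c.
p ∧ r = c and p ∧ u = c, so (p ∧ r) ∨ (p ∧ u) = c ∨ c = c.
Equal: yes.

c; c; yes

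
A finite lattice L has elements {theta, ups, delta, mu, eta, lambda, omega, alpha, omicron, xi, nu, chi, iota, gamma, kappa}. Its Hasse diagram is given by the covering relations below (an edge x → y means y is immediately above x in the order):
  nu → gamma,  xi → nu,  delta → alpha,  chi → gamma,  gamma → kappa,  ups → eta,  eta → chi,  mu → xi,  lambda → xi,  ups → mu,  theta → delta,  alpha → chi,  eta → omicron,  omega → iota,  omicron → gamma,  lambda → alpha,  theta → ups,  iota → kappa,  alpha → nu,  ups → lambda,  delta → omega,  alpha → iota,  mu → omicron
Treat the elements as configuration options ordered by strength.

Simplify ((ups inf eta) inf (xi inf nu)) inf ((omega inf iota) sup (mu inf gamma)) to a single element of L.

ups ∧ eta = ups
xi ∧ nu = xi
ups ∧ xi = ups
omega ∧ iota = omega
mu ∧ gamma = mu
omega ∨ mu = kappa
ups ∧ kappa = ups

ups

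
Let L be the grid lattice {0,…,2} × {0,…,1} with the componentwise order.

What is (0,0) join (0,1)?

Common upper bounds of {(0,0), (0,1)}: (0,1), (1,1), (2,1).
The least among these is (0,1).

(0,1)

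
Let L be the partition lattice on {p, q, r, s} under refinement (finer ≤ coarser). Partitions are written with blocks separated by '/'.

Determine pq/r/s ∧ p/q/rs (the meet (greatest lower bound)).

The meet (common refinement) of pq/r/s and p/q/rs intersects blocks pairwise, giving p/q/r/s.

p/q/r/s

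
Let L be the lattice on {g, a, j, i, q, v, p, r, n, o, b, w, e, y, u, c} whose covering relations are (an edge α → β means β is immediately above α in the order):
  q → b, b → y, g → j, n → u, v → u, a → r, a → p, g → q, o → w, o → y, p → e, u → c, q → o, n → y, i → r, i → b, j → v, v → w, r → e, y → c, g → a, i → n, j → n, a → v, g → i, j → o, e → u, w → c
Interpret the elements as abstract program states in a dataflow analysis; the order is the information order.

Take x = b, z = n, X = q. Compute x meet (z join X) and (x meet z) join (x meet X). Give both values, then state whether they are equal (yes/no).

z join X = y, so x meet (z join X) = b meet y = b.
x meet z = i and x meet X = q, so (x meet z) join (x meet X) = i join q = b.
Equal: yes.

b; b; yes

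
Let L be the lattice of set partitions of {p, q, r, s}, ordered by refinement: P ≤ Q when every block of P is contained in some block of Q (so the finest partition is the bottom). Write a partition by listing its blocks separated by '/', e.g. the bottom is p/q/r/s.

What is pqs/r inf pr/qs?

Common lower bounds of {pqs/r, pr/qs}: p/q/r/s, p/qs/r.
The greatest among these is p/qs/r.

p/qs/r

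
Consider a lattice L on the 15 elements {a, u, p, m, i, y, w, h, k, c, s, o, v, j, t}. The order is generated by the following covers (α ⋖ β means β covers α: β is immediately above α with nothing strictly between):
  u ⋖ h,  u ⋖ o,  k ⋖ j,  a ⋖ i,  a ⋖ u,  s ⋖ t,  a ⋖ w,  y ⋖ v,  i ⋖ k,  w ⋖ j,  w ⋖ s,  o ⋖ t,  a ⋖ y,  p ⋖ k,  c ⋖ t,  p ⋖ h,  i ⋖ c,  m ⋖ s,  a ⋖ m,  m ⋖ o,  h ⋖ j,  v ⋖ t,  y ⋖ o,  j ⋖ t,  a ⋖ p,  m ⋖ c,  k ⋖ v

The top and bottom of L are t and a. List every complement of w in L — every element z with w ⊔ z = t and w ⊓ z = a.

c, o, v, y

Need z with w ∨ z = t and w ∧ z = a.
Checking each element gives: c, o, v, y.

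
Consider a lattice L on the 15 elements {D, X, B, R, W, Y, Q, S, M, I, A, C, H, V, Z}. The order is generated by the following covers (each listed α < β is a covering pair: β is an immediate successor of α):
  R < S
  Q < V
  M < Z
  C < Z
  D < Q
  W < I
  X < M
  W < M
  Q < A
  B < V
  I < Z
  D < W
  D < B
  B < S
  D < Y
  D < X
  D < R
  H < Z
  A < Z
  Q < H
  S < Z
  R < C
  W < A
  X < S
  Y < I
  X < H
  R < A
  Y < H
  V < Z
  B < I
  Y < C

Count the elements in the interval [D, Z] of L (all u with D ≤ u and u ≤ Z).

15

The interval [D, Z] = {A, B, C, D, H, I, M, Q, R, S, V, W, X, Y, Z}, which has 15 elements.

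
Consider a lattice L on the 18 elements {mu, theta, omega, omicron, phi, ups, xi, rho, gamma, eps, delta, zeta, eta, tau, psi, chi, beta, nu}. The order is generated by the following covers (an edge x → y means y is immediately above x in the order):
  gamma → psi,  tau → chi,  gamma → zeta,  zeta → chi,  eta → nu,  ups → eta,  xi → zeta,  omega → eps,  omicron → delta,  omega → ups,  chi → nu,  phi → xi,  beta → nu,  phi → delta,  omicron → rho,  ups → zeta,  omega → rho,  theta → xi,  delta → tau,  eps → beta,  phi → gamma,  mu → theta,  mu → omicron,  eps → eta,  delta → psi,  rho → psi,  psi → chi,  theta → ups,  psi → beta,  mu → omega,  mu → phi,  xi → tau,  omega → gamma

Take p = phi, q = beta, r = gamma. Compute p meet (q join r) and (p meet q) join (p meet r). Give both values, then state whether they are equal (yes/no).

phi; phi; yes

q join r = beta, so p meet (q join r) = phi meet beta = phi.
p meet q = phi and p meet r = phi, so (p meet q) join (p meet r) = phi join phi = phi.
Equal: yes.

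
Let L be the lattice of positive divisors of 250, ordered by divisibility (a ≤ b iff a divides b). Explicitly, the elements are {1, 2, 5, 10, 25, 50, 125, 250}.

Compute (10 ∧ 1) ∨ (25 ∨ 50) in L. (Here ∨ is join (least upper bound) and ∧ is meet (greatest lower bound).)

50

10 ∧ 1 = 1
25 ∨ 50 = 50
1 ∨ 50 = 50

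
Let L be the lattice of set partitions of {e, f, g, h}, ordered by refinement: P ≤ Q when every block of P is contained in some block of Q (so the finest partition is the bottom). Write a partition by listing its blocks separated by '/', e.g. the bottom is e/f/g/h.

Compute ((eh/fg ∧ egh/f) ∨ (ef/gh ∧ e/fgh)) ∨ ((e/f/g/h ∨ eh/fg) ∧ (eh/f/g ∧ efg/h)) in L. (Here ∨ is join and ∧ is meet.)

egh/f

eh/fg ∧ egh/f = eh/f/g
ef/gh ∧ e/fgh = e/f/gh
eh/f/g ∨ e/f/gh = egh/f
e/f/g/h ∨ eh/fg = eh/fg
eh/f/g ∧ efg/h = e/f/g/h
eh/fg ∧ e/f/g/h = e/f/g/h
egh/f ∨ e/f/g/h = egh/f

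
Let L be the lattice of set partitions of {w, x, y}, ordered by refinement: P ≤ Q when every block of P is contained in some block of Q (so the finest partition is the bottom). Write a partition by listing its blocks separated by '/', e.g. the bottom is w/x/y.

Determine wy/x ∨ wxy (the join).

The join of wy/x and wxy merges any blocks that overlap across the partitions, giving wxy.

wxy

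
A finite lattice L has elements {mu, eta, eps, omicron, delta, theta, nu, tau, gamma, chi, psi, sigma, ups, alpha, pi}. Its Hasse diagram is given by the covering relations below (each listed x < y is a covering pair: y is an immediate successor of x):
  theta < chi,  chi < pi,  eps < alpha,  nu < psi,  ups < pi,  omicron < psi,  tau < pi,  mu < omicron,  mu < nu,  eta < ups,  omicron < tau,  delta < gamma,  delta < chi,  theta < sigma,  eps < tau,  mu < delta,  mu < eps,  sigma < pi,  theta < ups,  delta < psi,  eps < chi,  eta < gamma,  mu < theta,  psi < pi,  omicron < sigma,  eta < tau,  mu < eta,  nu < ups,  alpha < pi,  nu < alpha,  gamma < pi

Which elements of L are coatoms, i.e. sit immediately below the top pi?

alpha, chi, gamma, psi, sigma, tau, ups

The coatoms are exactly the elements covered by pi: alpha, chi, gamma, psi, sigma, tau, ups.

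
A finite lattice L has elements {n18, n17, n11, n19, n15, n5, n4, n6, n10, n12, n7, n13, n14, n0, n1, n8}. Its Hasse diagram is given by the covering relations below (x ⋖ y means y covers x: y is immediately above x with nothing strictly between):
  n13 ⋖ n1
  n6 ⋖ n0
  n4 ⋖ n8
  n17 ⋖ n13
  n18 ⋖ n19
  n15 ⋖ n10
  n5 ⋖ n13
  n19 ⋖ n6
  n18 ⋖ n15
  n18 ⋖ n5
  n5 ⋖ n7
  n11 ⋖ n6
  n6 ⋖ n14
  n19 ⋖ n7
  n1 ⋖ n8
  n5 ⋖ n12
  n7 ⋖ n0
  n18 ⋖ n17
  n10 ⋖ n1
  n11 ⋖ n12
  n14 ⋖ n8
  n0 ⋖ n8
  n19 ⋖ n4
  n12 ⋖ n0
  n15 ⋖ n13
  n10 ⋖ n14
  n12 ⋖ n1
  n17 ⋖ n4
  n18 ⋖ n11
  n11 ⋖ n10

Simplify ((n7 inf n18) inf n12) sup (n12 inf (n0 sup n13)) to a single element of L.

n12

n7 ∧ n18 = n18
n18 ∧ n12 = n18
n0 ∨ n13 = n8
n12 ∧ n8 = n12
n18 ∨ n12 = n12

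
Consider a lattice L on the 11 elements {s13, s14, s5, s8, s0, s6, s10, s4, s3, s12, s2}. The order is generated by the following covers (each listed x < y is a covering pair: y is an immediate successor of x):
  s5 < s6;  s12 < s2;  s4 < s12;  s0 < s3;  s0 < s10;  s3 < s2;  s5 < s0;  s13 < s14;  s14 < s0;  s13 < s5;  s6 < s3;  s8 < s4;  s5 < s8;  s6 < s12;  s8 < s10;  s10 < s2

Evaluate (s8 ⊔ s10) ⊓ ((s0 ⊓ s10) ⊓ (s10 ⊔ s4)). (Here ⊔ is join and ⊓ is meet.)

s8 ∨ s10 = s10
s0 ∧ s10 = s0
s10 ∨ s4 = s2
s0 ∧ s2 = s0
s10 ∧ s0 = s0

s0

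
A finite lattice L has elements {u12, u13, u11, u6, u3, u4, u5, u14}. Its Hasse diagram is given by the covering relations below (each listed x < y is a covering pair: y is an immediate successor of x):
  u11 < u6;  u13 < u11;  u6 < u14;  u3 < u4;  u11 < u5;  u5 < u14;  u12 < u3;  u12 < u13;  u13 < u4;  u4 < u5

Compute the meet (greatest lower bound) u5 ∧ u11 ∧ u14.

Common lower bounds of {u5, u11, u14}: u11, u12, u13.
The greatest among these is u11.

u11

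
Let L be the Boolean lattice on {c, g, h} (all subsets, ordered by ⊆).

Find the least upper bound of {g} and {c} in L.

{c,g}

Common upper bounds of {{g}, {c}}: {c,g,h}, {c,g}.
The least among these is {c,g}.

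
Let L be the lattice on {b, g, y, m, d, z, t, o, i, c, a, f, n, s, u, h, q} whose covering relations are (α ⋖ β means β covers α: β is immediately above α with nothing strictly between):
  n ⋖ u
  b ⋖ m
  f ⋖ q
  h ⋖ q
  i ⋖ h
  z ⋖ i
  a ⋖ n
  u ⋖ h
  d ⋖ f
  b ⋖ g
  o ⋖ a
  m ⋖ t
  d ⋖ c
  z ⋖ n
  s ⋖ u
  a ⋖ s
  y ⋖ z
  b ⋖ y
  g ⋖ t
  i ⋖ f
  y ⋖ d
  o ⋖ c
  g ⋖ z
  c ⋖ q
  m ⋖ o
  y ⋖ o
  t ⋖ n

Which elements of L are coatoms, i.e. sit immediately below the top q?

c, f, h

The coatoms are exactly the elements covered by q: c, f, h.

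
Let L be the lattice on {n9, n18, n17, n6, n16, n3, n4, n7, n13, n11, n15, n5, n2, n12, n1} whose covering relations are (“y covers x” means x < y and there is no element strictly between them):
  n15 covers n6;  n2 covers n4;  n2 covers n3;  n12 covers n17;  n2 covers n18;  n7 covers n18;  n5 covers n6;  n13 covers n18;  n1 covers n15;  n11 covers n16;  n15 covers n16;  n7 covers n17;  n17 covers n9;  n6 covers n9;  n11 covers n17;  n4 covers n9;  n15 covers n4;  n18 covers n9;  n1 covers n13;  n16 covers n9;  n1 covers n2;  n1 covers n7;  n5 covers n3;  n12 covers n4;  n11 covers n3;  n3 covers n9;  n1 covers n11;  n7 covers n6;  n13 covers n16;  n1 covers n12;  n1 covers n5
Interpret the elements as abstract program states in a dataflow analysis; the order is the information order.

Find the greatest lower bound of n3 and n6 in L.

Common lower bounds of {n3, n6}: n9.
The greatest among these is n9.

n9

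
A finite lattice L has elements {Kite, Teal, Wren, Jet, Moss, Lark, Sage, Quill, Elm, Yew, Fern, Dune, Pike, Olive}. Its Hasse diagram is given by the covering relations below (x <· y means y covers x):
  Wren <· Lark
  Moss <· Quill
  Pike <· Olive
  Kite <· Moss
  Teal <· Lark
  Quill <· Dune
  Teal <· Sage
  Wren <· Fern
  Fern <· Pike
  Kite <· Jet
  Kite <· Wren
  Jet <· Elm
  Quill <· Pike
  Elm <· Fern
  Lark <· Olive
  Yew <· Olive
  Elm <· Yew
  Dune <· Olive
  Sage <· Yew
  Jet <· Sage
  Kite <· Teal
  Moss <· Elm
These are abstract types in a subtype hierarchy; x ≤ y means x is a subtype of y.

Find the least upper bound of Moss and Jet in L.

Common upper bounds of {Moss, Jet}: Elm, Fern, Olive, Pike, Yew.
The least among these is Elm.

Elm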